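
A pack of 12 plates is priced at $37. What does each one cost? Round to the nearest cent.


Total cost: $37
Number of items: 12
Unit price: $37 / 12 = $3.0833... ≈ $3.08

$3.08


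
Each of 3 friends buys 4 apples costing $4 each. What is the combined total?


Cost per person:
4 x $4 = $16
Group total:
3 x $16 = $48

$48


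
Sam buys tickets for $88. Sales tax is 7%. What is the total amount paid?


Calculate the tax:
7% of $88 = $6.16
Add tax to price:
$88 + $6.16 = $94.16

$94.16


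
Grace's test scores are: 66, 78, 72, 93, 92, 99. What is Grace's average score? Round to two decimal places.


Add the scores:
66 + 78 + 72 + 93 + 92 + 99 = 500
Divide by the number of tests:
500 / 6 = 83.3333... ≈ 83.33

83.33


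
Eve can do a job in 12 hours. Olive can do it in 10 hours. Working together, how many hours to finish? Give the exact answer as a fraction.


Eve's rate: 1/12 of the job per hour
Olive's rate: 1/10 of the job per hour
Combined rate: 1/12 + 1/10 = 11/60 per hour
Time = 1 / (11/60) = 60/11 hours (≈ 5.45 hours)

60/11 hours


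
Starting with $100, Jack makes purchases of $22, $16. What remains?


Add up expenses:
$22 + $16 = $38
Subtract from budget:
$100 - $38 = $62

$62


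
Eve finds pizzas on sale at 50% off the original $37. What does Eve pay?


Calculate the discount amount:
50% of $37 = $18.50
Subtract from original:
$37 - $18.50 = $18.50

$18.50


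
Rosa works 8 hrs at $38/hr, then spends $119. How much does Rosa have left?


Calculate earnings:
8 x $38 = $304
Subtract spending:
$304 - $119 = $185

$185


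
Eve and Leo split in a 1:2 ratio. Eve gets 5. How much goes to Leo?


Find the multiplier:
5 / 1 = 5
Apply to Leo's share:
2 x 5 = 10

10


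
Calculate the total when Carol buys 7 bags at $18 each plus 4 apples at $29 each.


Cost of bags:
7 x $18 = $126
Cost of apples:
4 x $29 = $116
Add both:
$126 + $116 = $242

$242


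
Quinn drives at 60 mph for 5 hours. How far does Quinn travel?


Use the formula: distance = speed x time
Speed = 60 mph, Time = 5 hours
60 x 5 = 300 miles

300 miles


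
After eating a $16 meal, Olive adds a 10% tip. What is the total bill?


Calculate the tip:
10% of $16 = $1.60
Add tip to meal cost:
$16 + $1.60 = $17.60

$17.60


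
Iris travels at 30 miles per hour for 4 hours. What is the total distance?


Use the formula: distance = speed x time
Speed = 30 mph, Time = 4 hours
30 x 4 = 120 miles

120 miles


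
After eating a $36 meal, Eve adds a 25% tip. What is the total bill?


Calculate the tip:
25% of $36 = $9
Add tip to meal cost:
$36 + $9 = $45

$45


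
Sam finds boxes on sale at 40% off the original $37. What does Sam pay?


Calculate the discount amount:
40% of $37 = $14.80
Subtract from original:
$37 - $14.80 = $22.20

$22.20


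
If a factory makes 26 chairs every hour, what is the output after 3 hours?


Production rate: 26 chairs per hour
Time: 3 hours
Total: 26 x 3 = 78 chairs

78 chairs


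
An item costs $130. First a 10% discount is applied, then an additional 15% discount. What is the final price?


First discount:
10% of $130 = $13
Price after first discount:
$130 - $13 = $117
Second discount:
15% of $117 = $17.55
Final price:
$117 - $17.55 = $99.45

$99.45


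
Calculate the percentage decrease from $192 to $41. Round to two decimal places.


Find the absolute change:
|41 - 192| = 151
Divide by original and multiply by 100:
151 / 192 x 100 = 78.6458...% ≈ 78.65%

78.65%


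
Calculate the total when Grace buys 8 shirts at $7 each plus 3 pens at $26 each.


Cost of shirts:
8 x $7 = $56
Cost of pens:
3 x $26 = $78
Add both:
$56 + $78 = $134

$134


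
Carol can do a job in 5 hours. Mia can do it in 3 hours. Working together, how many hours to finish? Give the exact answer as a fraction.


Carol's rate: 1/5 of the job per hour
Mia's rate: 1/3 of the job per hour
Combined rate: 1/5 + 1/3 = 8/15 per hour
Time = 1 / (8/15) = 15/8 hours (≈ 1.88 hours)

15/8 hours


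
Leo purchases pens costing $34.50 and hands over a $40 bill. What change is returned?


Start with the amount paid:
$40
Subtract the price:
$40 - $34.50 = $5.50

$5.50


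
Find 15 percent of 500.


Convert percentage to decimal:
15% = 0.15
Multiply:
500 x 0.15 = 75

75


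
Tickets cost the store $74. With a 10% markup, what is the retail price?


Calculate the markup amount:
10% of $74 = $7.40
Add to cost:
$74 + $7.40 = $81.40

$81.40


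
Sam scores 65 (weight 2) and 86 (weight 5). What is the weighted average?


Weighted sum:
2 x 65 + 5 x 86 = 560
Total weight:
2 + 5 = 7
Weighted average:
560 / 7 = 80

80


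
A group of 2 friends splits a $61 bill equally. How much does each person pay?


Total bill: $61
Number of people: 2
Each pays: $61 / 2 = $30.50

$30.50


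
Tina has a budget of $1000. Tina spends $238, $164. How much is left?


Add up expenses:
$238 + $164 = $402
Subtract from budget:
$1000 - $402 = $598

$598


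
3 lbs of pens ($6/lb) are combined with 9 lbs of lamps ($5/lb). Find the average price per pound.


Cost of pens:
3 x $6 = $18
Cost of lamps:
9 x $5 = $45
Total cost: $18 + $45 = $63
Total weight: 12 lbs
Average: $63 / 12 = $5.25/lb

$5.25/lb


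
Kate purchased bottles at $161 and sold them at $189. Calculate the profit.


Selling price = $189
Cost price = $161
Profit = selling price - cost price:
Profit = $189 - $161 = $28

$28


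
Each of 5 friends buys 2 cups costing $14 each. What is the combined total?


Cost per person:
2 x $14 = $28
Group total:
5 x $28 = $140

$140


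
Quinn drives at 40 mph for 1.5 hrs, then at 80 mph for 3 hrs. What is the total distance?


Leg 1 distance:
40 x 1.5 = 60 miles
Leg 2 distance:
80 x 3 = 240 miles
Total distance:
60 + 240 = 300 miles

300 miles


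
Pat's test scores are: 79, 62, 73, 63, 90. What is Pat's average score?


Add the scores:
79 + 62 + 73 + 63 + 90 = 367
Divide by the number of tests:
367 / 5 = 73.4

73.4


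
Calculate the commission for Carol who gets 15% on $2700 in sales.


Convert rate to decimal:
15% = 0.15
Multiply by sales:
$2700 x 0.15 = $405

$405


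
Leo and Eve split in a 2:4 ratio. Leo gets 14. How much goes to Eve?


Find the multiplier:
14 / 2 = 7
Apply to Eve's share:
4 x 7 = 28

28


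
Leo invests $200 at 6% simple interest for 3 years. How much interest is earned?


Use the formula I = P x R x T / 100
P x R x T = 200 x 6 x 3 = 3600
I = 3600 / 100 = $36

$36


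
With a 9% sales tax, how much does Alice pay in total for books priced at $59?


Calculate the tax:
9% of $59 = $5.31
Add tax to price:
$59 + $5.31 = $64.31

$64.31


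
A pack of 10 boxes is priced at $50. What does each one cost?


Total cost: $50
Number of items: 10
Unit price: $50 / 10 = $5

$5


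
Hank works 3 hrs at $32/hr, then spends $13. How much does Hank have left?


Calculate earnings:
3 x $32 = $96
Subtract spending:
$96 - $13 = $83

$83


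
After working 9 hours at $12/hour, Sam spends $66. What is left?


Calculate earnings:
9 x $12 = $108
Subtract spending:
$108 - $66 = $42

$42


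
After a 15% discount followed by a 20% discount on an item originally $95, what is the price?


First discount:
15% of $95 = $14.25
Price after first discount:
$95 - $14.25 = $80.75
Second discount:
20% of $80.75 = $16.15
Final price:
$80.75 - $16.15 = $64.60

$64.60


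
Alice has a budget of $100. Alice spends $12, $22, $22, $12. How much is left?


Add up expenses:
$12 + $22 + $22 + $12 = $68
Subtract from budget:
$100 - $68 = $32

$32


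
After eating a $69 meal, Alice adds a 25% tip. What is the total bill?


Calculate the tip:
25% of $69 = $17.25
Add tip to meal cost:
$69 + $17.25 = $86.25

$86.25


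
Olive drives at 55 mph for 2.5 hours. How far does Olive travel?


Use the formula: distance = speed x time
Speed = 55 mph, Time = 2.5 hours
55 x 2.5 = 137.5 miles

137.5 miles


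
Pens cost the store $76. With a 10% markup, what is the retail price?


Calculate the markup amount:
10% of $76 = $7.60
Add to cost:
$76 + $7.60 = $83.60

$83.60


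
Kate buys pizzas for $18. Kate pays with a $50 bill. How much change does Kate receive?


Start with the amount paid:
$50
Subtract the price:
$50 - $18 = $32

$32


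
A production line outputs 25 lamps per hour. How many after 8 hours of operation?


Production rate: 25 lamps per hour
Time: 8 hours
Total: 25 x 8 = 200 lamps

200 lamps


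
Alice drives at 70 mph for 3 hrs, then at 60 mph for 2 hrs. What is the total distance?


Leg 1 distance:
70 x 3 = 210 miles
Leg 2 distance:
60 x 2 = 120 miles
Total distance:
210 + 120 = 330 miles

330 miles


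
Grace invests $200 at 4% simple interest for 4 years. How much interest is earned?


Use the formula I = P x R x T / 100
P x R x T = 200 x 4 x 4 = 3200
I = 3200 / 100 = $32

$32


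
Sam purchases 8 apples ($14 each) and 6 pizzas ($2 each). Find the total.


Cost of apples:
8 x $14 = $112
Cost of pizzas:
6 x $2 = $12
Add both:
$112 + $12 = $124

$124


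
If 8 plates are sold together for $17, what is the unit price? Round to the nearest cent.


Total cost: $17
Number of items: 8
Unit price: $17 / 8 = $2.125 ≈ $2.13

$2.13


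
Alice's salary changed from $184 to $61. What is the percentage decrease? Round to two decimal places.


Find the absolute change:
|61 - 184| = 123
Divide by original and multiply by 100:
123 / 184 x 100 = 66.8478...% ≈ 66.85%

66.85%


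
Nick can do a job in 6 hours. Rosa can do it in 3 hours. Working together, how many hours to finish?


Nick's rate: 1/6 of the job per hour
Rosa's rate: 1/3 of the job per hour
Combined rate: 1/6 + 1/3 = 1/2 per hour
Time = 1 / (1/2) = 2 hours

2 hours


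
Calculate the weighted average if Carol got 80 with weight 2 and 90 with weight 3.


Weighted sum:
2 x 80 + 3 x 90 = 430
Total weight:
2 + 3 = 5
Weighted average:
430 / 5 = 86

86


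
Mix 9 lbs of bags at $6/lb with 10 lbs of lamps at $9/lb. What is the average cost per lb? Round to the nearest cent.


Cost of bags:
9 x $6 = $54
Cost of lamps:
10 x $9 = $90
Total cost: $54 + $90 = $144
Total weight: 19 lbs
Average: $144 / 19 = $7.5789... ≈ $7.58/lb

$7.58/lb


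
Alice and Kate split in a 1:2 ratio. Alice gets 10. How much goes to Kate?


Find the multiplier:
10 / 1 = 10
Apply to Kate's share:
2 x 10 = 20

20


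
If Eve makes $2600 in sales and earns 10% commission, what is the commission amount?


Convert rate to decimal:
10% = 0.1
Multiply by sales:
$2600 x 0.1 = $260

$260


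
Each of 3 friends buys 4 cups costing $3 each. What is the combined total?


Cost per person:
4 x $3 = $12
Group total:
3 x $12 = $36

$36


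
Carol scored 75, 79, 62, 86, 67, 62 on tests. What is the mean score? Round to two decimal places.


Add the scores:
75 + 79 + 62 + 86 + 67 + 62 = 431
Divide by the number of tests:
431 / 6 = 71.8333... ≈ 71.83

71.83


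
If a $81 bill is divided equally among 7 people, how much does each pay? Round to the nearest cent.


Total bill: $81
Number of people: 7
Each pays: $81 / 7 = $11.5714... ≈ $11.57

$11.57


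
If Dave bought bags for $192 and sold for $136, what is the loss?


Selling price = $136
Cost price = $192
Loss = cost price - selling price:
Loss = $192 - $136 = $56

$56


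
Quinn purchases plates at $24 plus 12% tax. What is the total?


Calculate the tax:
12% of $24 = $2.88
Add tax to price:
$24 + $2.88 = $26.88

$26.88


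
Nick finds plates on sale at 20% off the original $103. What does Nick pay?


Calculate the discount amount:
20% of $103 = $20.60
Subtract from original:
$103 - $20.60 = $82.40

$82.40


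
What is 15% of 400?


Convert percentage to decimal:
15% = 0.15
Multiply:
400 x 0.15 = 60

60


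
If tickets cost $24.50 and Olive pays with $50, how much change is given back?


Start with the amount paid:
$50
Subtract the price:
$50 - $24.50 = $25.50

$25.50


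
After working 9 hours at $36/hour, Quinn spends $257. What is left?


Calculate earnings:
9 x $36 = $324
Subtract spending:
$324 - $257 = $67

$67


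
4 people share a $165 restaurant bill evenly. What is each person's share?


Total bill: $165
Number of people: 4
Each pays: $165 / 4 = $41.25

$41.25


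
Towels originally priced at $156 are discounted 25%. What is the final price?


Calculate the discount amount:
25% of $156 = $39
Subtract from original:
$156 - $39 = $117

$117


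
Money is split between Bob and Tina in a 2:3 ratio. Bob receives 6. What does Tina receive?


Find the multiplier:
6 / 2 = 3
Apply to Tina's share:
3 x 3 = 9

9


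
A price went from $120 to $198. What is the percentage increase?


Find the absolute change:
|198 - 120| = 78
Divide by original and multiply by 100:
78 / 120 x 100 = 65%

65%


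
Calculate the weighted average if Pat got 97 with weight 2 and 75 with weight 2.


Weighted sum:
2 x 97 + 2 x 75 = 344
Total weight:
2 + 2 = 4
Weighted average:
344 / 4 = 86

86


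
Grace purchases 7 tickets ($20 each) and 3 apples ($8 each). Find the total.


Cost of tickets:
7 x $20 = $140
Cost of apples:
3 x $8 = $24
Add both:
$140 + $24 = $164

$164


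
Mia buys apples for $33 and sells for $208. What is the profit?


Selling price = $208
Cost price = $33
Profit = selling price - cost price:
Profit = $208 - $33 = $175

$175


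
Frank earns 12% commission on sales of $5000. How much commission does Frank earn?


Convert rate to decimal:
12% = 0.12
Multiply by sales:
$5000 x 0.12 = $600

$600


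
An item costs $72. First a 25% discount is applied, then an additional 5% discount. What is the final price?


First discount:
25% of $72 = $18
Price after first discount:
$72 - $18 = $54
Second discount:
5% of $54 = $2.70
Final price:
$54 - $2.70 = $51.30

$51.30


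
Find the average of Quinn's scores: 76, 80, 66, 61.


Add the scores:
76 + 80 + 66 + 61 = 283
Divide by the number of tests:
283 / 4 = 70.75

70.75


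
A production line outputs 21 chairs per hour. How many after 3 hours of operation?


Production rate: 21 chairs per hour
Time: 3 hours
Total: 21 x 3 = 63 chairs

63 chairs


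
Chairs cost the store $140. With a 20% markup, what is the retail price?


Calculate the markup amount:
20% of $140 = $28
Add to cost:
$140 + $28 = $168

$168


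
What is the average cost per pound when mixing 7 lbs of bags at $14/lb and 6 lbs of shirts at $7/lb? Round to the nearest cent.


Cost of bags:
7 x $14 = $98
Cost of shirts:
6 x $7 = $42
Total cost: $98 + $42 = $140
Total weight: 13 lbs
Average: $140 / 13 = $10.7692... ≈ $10.77/lb

$10.77/lb


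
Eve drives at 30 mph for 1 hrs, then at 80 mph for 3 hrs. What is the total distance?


Leg 1 distance:
30 x 1 = 30 miles
Leg 2 distance:
80 x 3 = 240 miles
Total distance:
30 + 240 = 270 miles

270 miles


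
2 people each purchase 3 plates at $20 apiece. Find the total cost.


Cost per person:
3 x $20 = $60
Group total:
2 x $60 = $120

$120


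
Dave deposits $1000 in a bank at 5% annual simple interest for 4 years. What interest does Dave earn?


Use the formula I = P x R x T / 100
P x R x T = 1000 x 5 x 4 = 20000
I = 20000 / 100 = $200

$200


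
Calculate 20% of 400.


Convert percentage to decimal:
20% = 0.2
Multiply:
400 x 0.2 = 80

80


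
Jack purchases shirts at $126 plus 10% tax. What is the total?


Calculate the tax:
10% of $126 = $12.60
Add tax to price:
$126 + $12.60 = $138.60

$138.60


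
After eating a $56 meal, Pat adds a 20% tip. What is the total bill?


Calculate the tip:
20% of $56 = $11.20
Add tip to meal cost:
$56 + $11.20 = $67.20

$67.20


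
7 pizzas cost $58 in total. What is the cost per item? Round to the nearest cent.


Total cost: $58
Number of items: 7
Unit price: $58 / 7 = $8.2857... ≈ $8.29

$8.29


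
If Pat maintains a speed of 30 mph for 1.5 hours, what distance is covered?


Use the formula: distance = speed x time
Speed = 30 mph, Time = 1.5 hours
30 x 1.5 = 45 miles

45 miles


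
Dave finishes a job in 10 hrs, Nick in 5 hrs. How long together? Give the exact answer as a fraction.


Dave's rate: 1/10 of the job per hour
Nick's rate: 1/5 of the job per hour
Combined rate: 1/10 + 1/5 = 3/10 per hour
Time = 1 / (3/10) = 10/3 hours (≈ 3.33 hours)

10/3 hours


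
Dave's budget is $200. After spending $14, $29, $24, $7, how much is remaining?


Add up expenses:
$14 + $29 + $24 + $7 = $74
Subtract from budget:
$200 - $74 = $126

$126


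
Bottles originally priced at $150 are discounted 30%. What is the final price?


Calculate the discount amount:
30% of $150 = $45
Subtract from original:
$150 - $45 = $105

$105


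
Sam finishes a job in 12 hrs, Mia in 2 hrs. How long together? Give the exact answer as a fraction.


Sam's rate: 1/12 of the job per hour
Mia's rate: 1/2 of the job per hour
Combined rate: 1/12 + 1/2 = 7/12 per hour
Time = 1 / (7/12) = 12/7 hours (≈ 1.71 hours)

12/7 hours


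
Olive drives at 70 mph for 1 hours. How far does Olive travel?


Use the formula: distance = speed x time
Speed = 70 mph, Time = 1 hours
70 x 1 = 70 miles

70 miles


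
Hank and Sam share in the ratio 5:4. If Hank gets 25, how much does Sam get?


Find the multiplier:
25 / 5 = 5
Apply to Sam's share:
4 x 5 = 20

20


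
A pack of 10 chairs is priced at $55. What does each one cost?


Total cost: $55
Number of items: 10
Unit price: $55 / 10 = $5.50

$5.50


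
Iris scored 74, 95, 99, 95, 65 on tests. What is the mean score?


Add the scores:
74 + 95 + 99 + 95 + 65 = 428
Divide by the number of tests:
428 / 5 = 85.6

85.6


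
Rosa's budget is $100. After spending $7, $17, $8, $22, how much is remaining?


Add up expenses:
$7 + $17 + $8 + $22 = $54
Subtract from budget:
$100 - $54 = $46

$46


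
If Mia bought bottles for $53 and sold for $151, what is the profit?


Selling price = $151
Cost price = $53
Profit = selling price - cost price:
Profit = $151 - $53 = $98

$98


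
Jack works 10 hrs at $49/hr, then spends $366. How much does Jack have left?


Calculate earnings:
10 x $49 = $490
Subtract spending:
$490 - $366 = $124

$124


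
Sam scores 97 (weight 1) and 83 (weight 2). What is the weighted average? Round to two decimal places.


Weighted sum:
1 x 97 + 2 x 83 = 263
Total weight:
1 + 2 = 3
Weighted average:
263 / 3 = 87.6666... ≈ 87.67

87.67


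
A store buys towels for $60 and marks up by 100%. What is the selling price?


Calculate the markup amount:
100% of $60 = $60
Add to cost:
$60 + $60 = $120

$120


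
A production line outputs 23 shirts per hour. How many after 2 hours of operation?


Production rate: 23 shirts per hour
Time: 2 hours
Total: 23 x 2 = 46 shirts

46 shirts


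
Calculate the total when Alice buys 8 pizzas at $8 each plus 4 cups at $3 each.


Cost of pizzas:
8 x $8 = $64
Cost of cups:
4 x $3 = $12
Add both:
$64 + $12 = $76

$76


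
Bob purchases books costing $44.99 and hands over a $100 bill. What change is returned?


Start with the amount paid:
$100
Subtract the price:
$100 - $44.99 = $55.01

$55.01


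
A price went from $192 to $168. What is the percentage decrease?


Find the absolute change:
|168 - 192| = 24
Divide by original and multiply by 100:
24 / 192 x 100 = 12.5%

12.5%


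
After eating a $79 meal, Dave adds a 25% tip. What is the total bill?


Calculate the tip:
25% of $79 = $19.75
Add tip to meal cost:
$79 + $19.75 = $98.75

$98.75


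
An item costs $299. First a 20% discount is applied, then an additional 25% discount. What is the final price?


First discount:
20% of $299 = $59.80
Price after first discount:
$299 - $59.80 = $239.20
Second discount:
25% of $239.20 = $59.80
Final price:
$239.20 - $59.80 = $179.40

$179.40


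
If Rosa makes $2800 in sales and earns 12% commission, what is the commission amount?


Convert rate to decimal:
12% = 0.12
Multiply by sales:
$2800 x 0.12 = $336

$336


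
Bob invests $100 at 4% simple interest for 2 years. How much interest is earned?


Use the formula I = P x R x T / 100
P x R x T = 100 x 4 x 2 = 800
I = 800 / 100 = $8

$8


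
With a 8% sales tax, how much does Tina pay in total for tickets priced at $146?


Calculate the tax:
8% of $146 = $11.68
Add tax to price:
$146 + $11.68 = $157.68

$157.68


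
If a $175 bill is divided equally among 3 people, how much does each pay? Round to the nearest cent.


Total bill: $175
Number of people: 3
Each pays: $175 / 3 = $58.3333... ≈ $58.33

$58.33


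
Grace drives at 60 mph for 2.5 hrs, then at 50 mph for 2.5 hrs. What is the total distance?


Leg 1 distance:
60 x 2.5 = 150 miles
Leg 2 distance:
50 x 2.5 = 125 miles
Total distance:
150 + 125 = 275 miles

275 miles


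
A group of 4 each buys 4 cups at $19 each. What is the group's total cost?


Cost per person:
4 x $19 = $76
Group total:
4 x $76 = $304

$304


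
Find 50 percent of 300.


Convert percentage to decimal:
50% = 0.5
Multiply:
300 x 0.5 = 150

150


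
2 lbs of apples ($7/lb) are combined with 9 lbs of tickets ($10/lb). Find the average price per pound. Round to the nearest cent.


Cost of apples:
2 x $7 = $14
Cost of tickets:
9 x $10 = $90
Total cost: $14 + $90 = $104
Total weight: 11 lbs
Average: $104 / 11 = $9.4545... ≈ $9.45/lb

$9.45/lb


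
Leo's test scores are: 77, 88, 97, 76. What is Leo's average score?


Add the scores:
77 + 88 + 97 + 76 = 338
Divide by the number of tests:
338 / 4 = 84.5

84.5


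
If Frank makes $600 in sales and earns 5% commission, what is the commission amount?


Convert rate to decimal:
5% = 0.05
Multiply by sales:
$600 x 0.05 = $30

$30


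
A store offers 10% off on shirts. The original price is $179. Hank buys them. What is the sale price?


Calculate the discount amount:
10% of $179 = $17.90
Subtract from original:
$179 - $17.90 = $161.10

$161.10


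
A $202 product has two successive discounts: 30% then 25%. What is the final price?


First discount:
30% of $202 = $60.60
Price after first discount:
$202 - $60.60 = $141.40
Second discount:
25% of $141.40 = $35.35
Final price:
$141.40 - $35.35 = $106.05

$106.05


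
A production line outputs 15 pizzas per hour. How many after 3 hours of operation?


Production rate: 15 pizzas per hour
Time: 3 hours
Total: 15 x 3 = 45 pizzas

45 pizzas


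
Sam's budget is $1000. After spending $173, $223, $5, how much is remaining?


Add up expenses:
$173 + $223 + $5 = $401
Subtract from budget:
$1000 - $401 = $599

$599


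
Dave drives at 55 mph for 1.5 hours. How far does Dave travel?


Use the formula: distance = speed x time
Speed = 55 mph, Time = 1.5 hours
55 x 1.5 = 82.5 miles

82.5 miles


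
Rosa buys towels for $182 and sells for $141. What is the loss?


Selling price = $141
Cost price = $182
Loss = cost price - selling price:
Loss = $182 - $141 = $41

$41


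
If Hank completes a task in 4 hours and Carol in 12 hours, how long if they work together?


Hank's rate: 1/4 of the job per hour
Carol's rate: 1/12 of the job per hour
Combined rate: 1/4 + 1/12 = 1/3 per hour
Time = 1 / (1/3) = 3 hours

3 hours


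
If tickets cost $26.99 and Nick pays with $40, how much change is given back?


Start with the amount paid:
$40
Subtract the price:
$40 - $26.99 = $13.01

$13.01


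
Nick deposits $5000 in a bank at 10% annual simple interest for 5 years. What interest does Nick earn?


Use the formula I = P x R x T / 100
P x R x T = 5000 x 10 x 5 = 250000
I = 250000 / 100 = $2500

$2500


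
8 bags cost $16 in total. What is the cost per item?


Total cost: $16
Number of items: 8
Unit price: $16 / 8 = $2

$2


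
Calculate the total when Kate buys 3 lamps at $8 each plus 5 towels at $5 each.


Cost of lamps:
3 x $8 = $24
Cost of towels:
5 x $5 = $25
Add both:
$24 + $25 = $49

$49


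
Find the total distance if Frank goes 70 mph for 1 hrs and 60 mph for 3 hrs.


Leg 1 distance:
70 x 1 = 70 miles
Leg 2 distance:
60 x 3 = 180 miles
Total distance:
70 + 180 = 250 miles

250 miles


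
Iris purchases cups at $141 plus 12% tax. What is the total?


Calculate the tax:
12% of $141 = $16.92
Add tax to price:
$141 + $16.92 = $157.92

$157.92


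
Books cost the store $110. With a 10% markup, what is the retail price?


Calculate the markup amount:
10% of $110 = $11
Add to cost:
$110 + $11 = $121

$121


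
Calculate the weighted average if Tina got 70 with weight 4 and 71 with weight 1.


Weighted sum:
4 x 70 + 1 x 71 = 351
Total weight:
4 + 1 = 5
Weighted average:
351 / 5 = 70.2

70.2


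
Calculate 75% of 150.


Convert percentage to decimal:
75% = 0.75
Multiply:
150 x 0.75 = 112.5

112.5


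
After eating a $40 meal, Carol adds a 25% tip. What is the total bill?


Calculate the tip:
25% of $40 = $10
Add tip to meal cost:
$40 + $10 = $50

$50


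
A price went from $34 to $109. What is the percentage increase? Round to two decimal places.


Find the absolute change:
|109 - 34| = 75
Divide by original and multiply by 100:
75 / 34 x 100 = 220.5882...% ≈ 220.59%

220.59%


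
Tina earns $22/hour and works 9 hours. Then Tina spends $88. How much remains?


Calculate earnings:
9 x $22 = $198
Subtract spending:
$198 - $88 = $110

$110


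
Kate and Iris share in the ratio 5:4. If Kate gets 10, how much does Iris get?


Find the multiplier:
10 / 5 = 2
Apply to Iris's share:
4 x 2 = 8

8


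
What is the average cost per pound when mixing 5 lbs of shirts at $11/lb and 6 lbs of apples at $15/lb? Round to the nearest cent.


Cost of shirts:
5 x $11 = $55
Cost of apples:
6 x $15 = $90
Total cost: $55 + $90 = $145
Total weight: 11 lbs
Average: $145 / 11 = $13.1818... ≈ $13.18/lb

$13.18/lb


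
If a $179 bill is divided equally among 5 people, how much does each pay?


Total bill: $179
Number of people: 5
Each pays: $179 / 5 = $35.80

$35.80


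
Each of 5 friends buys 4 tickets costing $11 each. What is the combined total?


Cost per person:
4 x $11 = $44
Group total:
5 x $44 = $220

$220


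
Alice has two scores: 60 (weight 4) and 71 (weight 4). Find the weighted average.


Weighted sum:
4 x 60 + 4 x 71 = 524
Total weight:
4 + 4 = 8
Weighted average:
524 / 8 = 65.5

65.5


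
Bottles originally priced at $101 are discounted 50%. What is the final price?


Calculate the discount amount:
50% of $101 = $50.50
Subtract from original:
$101 - $50.50 = $50.50

$50.50


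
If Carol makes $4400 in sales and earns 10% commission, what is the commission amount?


Convert rate to decimal:
10% = 0.1
Multiply by sales:
$4400 x 0.1 = $440

$440


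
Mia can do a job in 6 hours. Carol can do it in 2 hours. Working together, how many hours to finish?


Mia's rate: 1/6 of the job per hour
Carol's rate: 1/2 of the job per hour
Combined rate: 1/6 + 1/2 = 2/3 per hour
Time = 1 / (2/3) = 3/2 = 1.5 hours

1.5 hours


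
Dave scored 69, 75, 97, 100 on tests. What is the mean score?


Add the scores:
69 + 75 + 97 + 100 = 341
Divide by the number of tests:
341 / 4 = 85.25

85.25


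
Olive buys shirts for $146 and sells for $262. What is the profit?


Selling price = $262
Cost price = $146
Profit = selling price - cost price:
Profit = $262 - $146 = $116

$116


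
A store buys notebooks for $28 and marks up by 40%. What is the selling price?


Calculate the markup amount:
40% of $28 = $11.20
Add to cost:
$28 + $11.20 = $39.20

$39.20


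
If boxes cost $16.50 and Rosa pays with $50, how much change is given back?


Start with the amount paid:
$50
Subtract the price:
$50 - $16.50 = $33.50

$33.50


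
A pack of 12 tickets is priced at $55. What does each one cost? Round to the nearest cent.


Total cost: $55
Number of items: 12
Unit price: $55 / 12 = $4.5833... ≈ $4.58

$4.58


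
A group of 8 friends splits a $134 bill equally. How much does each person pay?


Total bill: $134
Number of people: 8
Each pays: $134 / 8 = $16.75

$16.75


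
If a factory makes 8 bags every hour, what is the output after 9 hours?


Production rate: 8 bags per hour
Time: 9 hours
Total: 8 x 9 = 72 bags

72 bags


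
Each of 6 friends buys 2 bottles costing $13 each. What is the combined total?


Cost per person:
2 x $13 = $26
Group total:
6 x $26 = $156

$156


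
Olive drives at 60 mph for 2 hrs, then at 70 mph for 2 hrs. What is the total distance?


Leg 1 distance:
60 x 2 = 120 miles
Leg 2 distance:
70 x 2 = 140 miles
Total distance:
120 + 140 = 260 miles

260 miles


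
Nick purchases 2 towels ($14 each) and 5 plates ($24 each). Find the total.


Cost of towels:
2 x $14 = $28
Cost of plates:
5 x $24 = $120
Add both:
$28 + $120 = $148

$148


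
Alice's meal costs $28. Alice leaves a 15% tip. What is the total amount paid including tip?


Calculate the tip:
15% of $28 = $4.20
Add tip to meal cost:
$28 + $4.20 = $32.20

$32.20


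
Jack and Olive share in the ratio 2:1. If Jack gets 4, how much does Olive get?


Find the multiplier:
4 / 2 = 2
Apply to Olive's share:
1 x 2 = 2

2


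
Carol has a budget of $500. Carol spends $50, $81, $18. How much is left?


Add up expenses:
$50 + $81 + $18 = $149
Subtract from budget:
$500 - $149 = $351

$351


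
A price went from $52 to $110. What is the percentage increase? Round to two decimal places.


Find the absolute change:
|110 - 52| = 58
Divide by original and multiply by 100:
58 / 52 x 100 = 111.5384...% ≈ 111.54%

111.54%


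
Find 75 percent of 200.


Convert percentage to decimal:
75% = 0.75
Multiply:
200 x 0.75 = 150

150


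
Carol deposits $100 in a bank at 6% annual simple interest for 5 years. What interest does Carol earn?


Use the formula I = P x R x T / 100
P x R x T = 100 x 6 x 5 = 3000
I = 3000 / 100 = $30

$30


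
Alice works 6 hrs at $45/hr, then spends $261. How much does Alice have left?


Calculate earnings:
6 x $45 = $270
Subtract spending:
$270 - $261 = $9

$9


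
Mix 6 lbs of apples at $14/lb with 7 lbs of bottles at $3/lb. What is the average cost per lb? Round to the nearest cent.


Cost of apples:
6 x $14 = $84
Cost of bottles:
7 x $3 = $21
Total cost: $84 + $21 = $105
Total weight: 13 lbs
Average: $105 / 13 = $8.0769... ≈ $8.08/lb

$8.08/lb


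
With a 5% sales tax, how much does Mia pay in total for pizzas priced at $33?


Calculate the tax:
5% of $33 = $1.65
Add tax to price:
$33 + $1.65 = $34.65

$34.65


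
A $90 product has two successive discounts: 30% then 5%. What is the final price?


First discount:
30% of $90 = $27
Price after first discount:
$90 - $27 = $63
Second discount:
5% of $63 = $3.15
Final price:
$63 - $3.15 = $59.85

$59.85


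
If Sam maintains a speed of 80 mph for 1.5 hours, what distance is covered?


Use the formula: distance = speed x time
Speed = 80 mph, Time = 1.5 hours
80 x 1.5 = 120 miles

120 miles


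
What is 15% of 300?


Convert percentage to decimal:
15% = 0.15
Multiply:
300 x 0.15 = 45

45


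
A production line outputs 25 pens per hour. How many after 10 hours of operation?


Production rate: 25 pens per hour
Time: 10 hours
Total: 25 x 10 = 250 pens

250 pens


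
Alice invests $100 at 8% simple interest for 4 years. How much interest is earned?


Use the formula I = P x R x T / 100
P x R x T = 100 x 8 x 4 = 3200
I = 3200 / 100 = $32

$32


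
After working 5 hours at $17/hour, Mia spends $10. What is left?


Calculate earnings:
5 x $17 = $85
Subtract spending:
$85 - $10 = $75

$75


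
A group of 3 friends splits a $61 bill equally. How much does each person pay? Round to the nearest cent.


Total bill: $61
Number of people: 3
Each pays: $61 / 3 = $20.3333... ≈ $20.33

$20.33


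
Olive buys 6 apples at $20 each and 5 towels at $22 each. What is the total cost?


Cost of apples:
6 x $20 = $120
Cost of towels:
5 x $22 = $110
Add both:
$120 + $110 = $230

$230


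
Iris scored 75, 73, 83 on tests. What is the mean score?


Add the scores:
75 + 73 + 83 = 231
Divide by the number of tests:
231 / 3 = 77

77


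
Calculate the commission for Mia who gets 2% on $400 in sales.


Convert rate to decimal:
2% = 0.02
Multiply by sales:
$400 x 0.02 = $8

$8


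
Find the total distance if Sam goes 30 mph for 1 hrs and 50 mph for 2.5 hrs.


Leg 1 distance:
30 x 1 = 30 miles
Leg 2 distance:
50 x 2.5 = 125 miles
Total distance:
30 + 125 = 155 miles

155 miles


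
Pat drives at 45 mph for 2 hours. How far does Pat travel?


Use the formula: distance = speed x time
Speed = 45 mph, Time = 2 hours
45 x 2 = 90 miles

90 miles


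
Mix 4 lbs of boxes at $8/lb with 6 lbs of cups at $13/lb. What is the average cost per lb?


Cost of boxes:
4 x $8 = $32
Cost of cups:
6 x $13 = $78
Total cost: $32 + $78 = $110
Total weight: 10 lbs
Average: $110 / 10 = $11/lb

$11/lb


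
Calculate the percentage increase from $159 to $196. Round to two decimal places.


Find the absolute change:
|196 - 159| = 37
Divide by original and multiply by 100:
37 / 159 x 100 = 23.2704...% ≈ 23.27%

23.27%


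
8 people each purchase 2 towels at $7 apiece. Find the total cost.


Cost per person:
2 x $7 = $14
Group total:
8 x $14 = $112

$112


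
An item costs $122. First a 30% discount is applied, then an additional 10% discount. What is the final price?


First discount:
30% of $122 = $36.60
Price after first discount:
$122 - $36.60 = $85.40
Second discount:
10% of $85.40 = $8.54
Final price:
$85.40 - $8.54 = $76.86

$76.86


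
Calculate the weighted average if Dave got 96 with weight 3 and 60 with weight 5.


Weighted sum:
3 x 96 + 5 x 60 = 588
Total weight:
3 + 5 = 8
Weighted average:
588 / 8 = 73.5

73.5


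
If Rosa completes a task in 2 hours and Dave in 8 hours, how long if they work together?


Rosa's rate: 1/2 of the job per hour
Dave's rate: 1/8 of the job per hour
Combined rate: 1/2 + 1/8 = 5/8 per hour
Time = 1 / (5/8) = 8/5 = 1.6 hours

1.6 hours


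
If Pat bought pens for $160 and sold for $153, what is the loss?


Selling price = $153
Cost price = $160
Loss = cost price - selling price:
Loss = $160 - $153 = $7

$7


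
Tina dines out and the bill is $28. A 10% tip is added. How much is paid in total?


Calculate the tip:
10% of $28 = $2.80
Add tip to meal cost:
$28 + $2.80 = $30.80

$30.80


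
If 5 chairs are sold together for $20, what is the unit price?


Total cost: $20
Number of items: 5
Unit price: $20 / 5 = $4

$4


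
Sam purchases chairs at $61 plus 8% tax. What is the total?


Calculate the tax:
8% of $61 = $4.88
Add tax to price:
$61 + $4.88 = $65.88

$65.88


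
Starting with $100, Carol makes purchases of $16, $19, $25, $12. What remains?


Add up expenses:
$16 + $19 + $25 + $12 = $72
Subtract from budget:
$100 - $72 = $28

$28


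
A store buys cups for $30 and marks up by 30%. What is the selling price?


Calculate the markup amount:
30% of $30 = $9
Add to cost:
$30 + $9 = $39

$39


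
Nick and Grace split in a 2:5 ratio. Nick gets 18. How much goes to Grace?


Find the multiplier:
18 / 2 = 9
Apply to Grace's share:
5 x 9 = 45

45


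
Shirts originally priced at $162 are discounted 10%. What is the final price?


Calculate the discount amount:
10% of $162 = $16.20
Subtract from original:
$162 - $16.20 = $145.80

$145.80


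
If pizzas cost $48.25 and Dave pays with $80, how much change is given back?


Start with the amount paid:
$80
Subtract the price:
$80 - $48.25 = $31.75

$31.75


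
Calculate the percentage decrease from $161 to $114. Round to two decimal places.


Find the absolute change:
|114 - 161| = 47
Divide by original and multiply by 100:
47 / 161 x 100 = 29.1925...% ≈ 29.19%

29.19%


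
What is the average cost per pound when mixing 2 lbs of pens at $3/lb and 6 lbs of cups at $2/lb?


Cost of pens:
2 x $3 = $6
Cost of cups:
6 x $2 = $12
Total cost: $6 + $12 = $18
Total weight: 8 lbs
Average: $18 / 8 = $2.25/lb

$2.25/lb


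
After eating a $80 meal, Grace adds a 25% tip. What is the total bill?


Calculate the tip:
25% of $80 = $20
Add tip to meal cost:
$80 + $20 = $100

$100


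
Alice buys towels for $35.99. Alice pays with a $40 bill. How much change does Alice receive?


Start with the amount paid:
$40
Subtract the price:
$40 - $35.99 = $4.01

$4.01


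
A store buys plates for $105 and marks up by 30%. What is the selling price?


Calculate the markup amount:
30% of $105 = $31.50
Add to cost:
$105 + $31.50 = $136.50

$136.50


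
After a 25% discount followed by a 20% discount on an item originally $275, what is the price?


First discount:
25% of $275 = $68.75
Price after first discount:
$275 - $68.75 = $206.25
Second discount:
20% of $206.25 = $41.25
Final price:
$206.25 - $41.25 = $165

$165


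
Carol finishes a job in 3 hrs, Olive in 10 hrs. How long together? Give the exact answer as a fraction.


Carol's rate: 1/3 of the job per hour
Olive's rate: 1/10 of the job per hour
Combined rate: 1/3 + 1/10 = 13/30 per hour
Time = 1 / (13/30) = 30/13 hours (≈ 2.31 hours)

30/13 hours


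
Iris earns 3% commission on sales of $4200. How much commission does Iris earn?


Convert rate to decimal:
3% = 0.03
Multiply by sales:
$4200 x 0.03 = $126

$126


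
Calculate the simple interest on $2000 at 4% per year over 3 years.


Use the formula I = P x R x T / 100
P x R x T = 2000 x 4 x 3 = 24000
I = 24000 / 100 = $240

$240


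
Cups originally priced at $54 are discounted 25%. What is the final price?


Calculate the discount amount:
25% of $54 = $13.50
Subtract from original:
$54 - $13.50 = $40.50

$40.50


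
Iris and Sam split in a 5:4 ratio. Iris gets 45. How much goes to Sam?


Find the multiplier:
45 / 5 = 9
Apply to Sam's share:
4 x 9 = 36

36


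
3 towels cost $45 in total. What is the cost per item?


Total cost: $45
Number of items: 3
Unit price: $45 / 3 = $15

$15


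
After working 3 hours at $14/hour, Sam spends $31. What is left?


Calculate earnings:
3 x $14 = $42
Subtract spending:
$42 - $31 = $11

$11


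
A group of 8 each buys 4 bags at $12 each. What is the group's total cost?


Cost per person:
4 x $12 = $48
Group total:
8 x $48 = $384

$384


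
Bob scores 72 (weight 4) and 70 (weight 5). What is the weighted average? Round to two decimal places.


Weighted sum:
4 x 72 + 5 x 70 = 638
Total weight:
4 + 5 = 9
Weighted average:
638 / 9 = 70.8888... ≈ 70.89

70.89


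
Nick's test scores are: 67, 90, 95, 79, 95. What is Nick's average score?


Add the scores:
67 + 90 + 95 + 79 + 95 = 426
Divide by the number of tests:
426 / 5 = 85.2

85.2


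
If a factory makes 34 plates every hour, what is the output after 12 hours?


Production rate: 34 plates per hour
Time: 12 hours
Total: 34 x 12 = 408 plates

408 plates


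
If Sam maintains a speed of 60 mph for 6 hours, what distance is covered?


Use the formula: distance = speed x time
Speed = 60 mph, Time = 6 hours
60 x 6 = 360 miles

360 miles


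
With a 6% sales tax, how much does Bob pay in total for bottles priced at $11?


Calculate the tax:
6% of $11 = $0.66
Add tax to price:
$11 + $0.66 = $11.66

$11.66


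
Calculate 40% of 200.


Convert percentage to decimal:
40% = 0.4
Multiply:
200 x 0.4 = 80

80


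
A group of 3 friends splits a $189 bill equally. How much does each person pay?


Total bill: $189
Number of people: 3
Each pays: $189 / 3 = $63

$63
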